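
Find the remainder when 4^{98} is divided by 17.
By Fermat: 4^{16} ≡ 1 (mod 17). 98 = 6×16 + 2. So 4^{98} ≡ 4^{2} ≡ 16 (mod 17)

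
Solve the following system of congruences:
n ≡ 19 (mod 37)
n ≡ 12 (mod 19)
278

Using the Chinese Remainder Theorem:
M = product of moduli = 703
For equation 1: M_1 = 19, 19 ≡ 19 (mod 37), inverse of 19 mod 37 is 2 (check: 19 × 2 = 38 ≡ 1 (mod 37))
For equation 2: M_2 = 37, 37 ≡ 18 (mod 19), inverse of 37 mod 19 is 18 (check: 18 × 18 = 324 ≡ 1 (mod 19))
Combine: n ≡ Σ r_i×M_i×(M_i⁻¹ mod m_i) = 19×19×2 + 12×37×18 = 722 + 7992 = 8714
8714 mod 703 = 278
n ≡ 278 (mod 703)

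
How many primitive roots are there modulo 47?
22

The number of primitive roots modulo p is φ(p-1) = φ(46)
φ(46) = 22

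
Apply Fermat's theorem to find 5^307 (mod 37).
By Fermat: 5^{36} ≡ 1 (mod 37). 307 = 8×36 + 19. So 5^{307} ≡ 5^{19} ≡ 32 (mod 37)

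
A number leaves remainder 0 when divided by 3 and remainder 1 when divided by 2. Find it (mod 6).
M = 3 × 2 = 6. M₁ = 2, y₁ ≡ 2 (mod 3). M₂ = 3, y₂ ≡ 1 (mod 2). y = 0×2×2 + 1×3×1 ≡ 3 (mod 6)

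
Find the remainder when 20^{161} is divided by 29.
By Fermat: 20^{28} ≡ 1 (mod 29). 161 = 5×28 + 21. So 20^{161} ≡ 20^{21} ≡ 1 (mod 29)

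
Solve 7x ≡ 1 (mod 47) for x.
7^(-1) ≡ 27 (mod 47). Verification: 7 × 27 = 189 ≡ 1 (mod 47)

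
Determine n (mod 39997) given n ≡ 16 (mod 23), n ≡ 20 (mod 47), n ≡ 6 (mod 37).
33343

Using the Chinese Remainder Theorem:
M = product of moduli = 39997
For equation 1: M_1 = 1739, 1739 ≡ 14 (mod 23), inverse of 1739 mod 23 is 5 (check: 14 × 5 = 70 ≡ 1 (mod 23))
For equation 2: M_2 = 851, 851 ≡ 5 (mod 47), inverse of 851 mod 47 is 19 (check: 5 × 19 = 95 ≡ 1 (mod 47))
For equation 3: M_3 = 1081, 1081 ≡ 8 (mod 37), inverse of 1081 mod 37 is 14 (check: 8 × 14 = 112 ≡ 1 (mod 37))
Combine: n ≡ Σ r_i×M_i×(M_i⁻¹ mod m_i) = 16×1739×5 + 20×851×19 + 6×1081×14 = 139120 + 323380 + 90804 = 553304
553304 mod 39997 = 33343
n ≡ 33343 (mod 39997)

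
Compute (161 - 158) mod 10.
3

(161 - 158) = 3
3 mod 10 = 3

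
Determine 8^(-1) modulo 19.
8^(-1) ≡ 12 (mod 19). Verification: 8 × 12 = 96 ≡ 1 (mod 19)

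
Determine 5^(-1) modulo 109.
5^(-1) ≡ 22 (mod 109). Verification: 5 × 22 = 110 ≡ 1 (mod 109)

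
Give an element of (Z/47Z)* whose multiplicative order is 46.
5 has order 46 mod 47 since 5^{46} ≡ 1 (mod 47) and no smaller power works.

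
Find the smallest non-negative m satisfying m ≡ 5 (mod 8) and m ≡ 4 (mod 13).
M = 8 × 13 = 104. M₁ = 13, y₁ ≡ 5 (mod 8). M₂ = 8, y₂ ≡ 5 (mod 13). m = 5×13×5 + 4×8×5 ≡ 69 (mod 104)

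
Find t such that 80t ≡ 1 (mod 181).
80^(-1) ≡ 43 (mod 181). Verification: 80 × 43 = 3440 ≡ 1 (mod 181)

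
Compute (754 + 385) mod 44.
39

(754 + 385) = 1139
1139 mod 44 = 39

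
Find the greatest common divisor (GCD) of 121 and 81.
1

Using the Euclidean algorithm:
121 = 1 × 81 + 40
81 = 2 × 40 + 1
40 = 40 × 1 + 0

GCD(121, 81) = 1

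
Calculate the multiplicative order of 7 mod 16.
Powers of 7 mod 16: 7^1≡7, 7^2≡1. Order = 2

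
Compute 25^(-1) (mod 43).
31

Using Extended Euclidean Algorithm:
gcd(25, 43) = 1
Bezout coefficients: 25 × -12 + 43 × 7 = 1
So 25 × -12 ≡ 1 (mod 43)
The inverse is -12 mod 43 = 31
Verification: 25 × 31 = 775 = 18 × 43 + 1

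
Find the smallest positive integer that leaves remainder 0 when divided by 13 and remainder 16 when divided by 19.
M = 13 × 19 = 247. M₁ = 19, y₁ ≡ 11 (mod 13). M₂ = 13, y₂ ≡ 3 (mod 19). x = 0×19×11 + 16×13×3 ≡ 130 (mod 247). The smallest positive such number is 130.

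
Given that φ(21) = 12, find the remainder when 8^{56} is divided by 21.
By Euler: 8^{12} ≡ 1 (mod 21) since gcd(8, 21) = 1. 56 = 4×12 + 8. So 8^{56} ≡ 8^{8} ≡ 1 (mod 21)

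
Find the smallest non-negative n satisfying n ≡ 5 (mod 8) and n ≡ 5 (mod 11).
M = 8 × 11 = 88. M₁ = 11, y₁ ≡ 3 (mod 8). M₂ = 8, y₂ ≡ 7 (mod 11). n = 5×11×3 + 5×8×7 ≡ 5 (mod 88)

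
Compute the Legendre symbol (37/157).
(37/157) = 37^{78} mod 157 = 1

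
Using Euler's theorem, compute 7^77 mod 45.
By Euler: 7^{24} ≡ 1 (mod 45) since gcd(7, 45) = 1. 77 = 3×24 + 5. So 7^{77} ≡ 7^{5} ≡ 22 (mod 45)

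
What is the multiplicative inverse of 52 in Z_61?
52^(-1) ≡ 27 (mod 61). Verification: 52 × 27 = 1404 ≡ 1 (mod 61)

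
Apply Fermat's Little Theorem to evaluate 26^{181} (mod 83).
33

By Fermat's Little Theorem, a^(p-1) ≡ 1 (mod p) for prime p and gcd(a, p) = 1
Here p = 83, so 26^82 ≡ 1 (mod 83)
We can reduce the exponent: 181 mod 82 = 17
So 26^181 ≡ 26^17 (mod 83)
Computing: 26^17 mod 83 = 33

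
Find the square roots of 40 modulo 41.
The square roots of 40 mod 41 are 32 and 9. Verify: 32² = 1024 ≡ 40 (mod 41)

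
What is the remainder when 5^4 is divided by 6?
4 = 4 (binary 100). Repeated squaring mod 6: 5^1 ≡ 5; 5^2 ≡ 5² = 25 ≡ 1; 5^4 ≡ 1² = 1 ≡ 1. So 5^4 ≡ 1 (mod 6).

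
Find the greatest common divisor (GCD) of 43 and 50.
1

Using the Euclidean algorithm:
43 = 0 × 50 + 43
50 = 1 × 43 + 7
43 = 6 × 7 + 1
7 = 7 × 1 + 0

GCD(43, 50) = 1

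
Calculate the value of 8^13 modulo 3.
Using Fermat: 8^{2} ≡ 1 (mod 3). 13 ≡ 1 (mod 2). So 8^{13} ≡ 8^{1} ≡ 2 (mod 3)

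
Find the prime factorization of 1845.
3^2 × 5 × 41

Divide by primes starting from smallest:
1845 ÷ 3 = 615
615 ÷ 3 = 205
205 ÷ 5 = 41
41 ÷ 41 = 1

1845 = 3^2 × 5 × 41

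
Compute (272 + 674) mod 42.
22

(272 + 674) = 946
946 mod 42 = 22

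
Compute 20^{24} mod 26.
14

Using successive squaring:
Binary expansion of 24: 11000
Powers of 20 mod 26 (each is the square of the previous):
  20^1 ≡ 20 (mod 26)
  20^2 ≡ 20² = 400 ≡ 10 (mod 26)
  20^4 ≡ 10² = 100 ≡ 22 (mod 26)
  20^8 ≡ 22² = 484 ≡ 16 (mod 26)
  20^16 ≡ 16² = 256 ≡ 22 (mod 26)
24 = 16 + 8, so 20^24 = 20^16 × 20^8 ≡ 22 × 16 (mod 26)
Multiplying step by step:
  22 × 16 = 352 ≡ 14 (mod 26)
Result: 20^24 ≡ 14 (mod 26)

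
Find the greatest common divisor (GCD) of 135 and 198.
9

Using the Euclidean algorithm:
135 = 0 × 198 + 135
198 = 1 × 135 + 63
135 = 2 × 63 + 9
63 = 7 × 9 + 0

GCD(135, 198) = 9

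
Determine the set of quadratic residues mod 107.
QRs mod 107: {1, 3, 4, 9, 10, 11, 12, 13, 14, 16, 19, 23, 25, 27, 29, 30, 33, 34, 35, 36, 37, 39, 40, 41, 42, 44, 47, 48, 49, 52, 53, 56, 57, 61, 62, 64, 69, 75, 76, 79, 81, 83, 85, 86, 87, 89, 90, 92, 99, 100, 101, 102, 105}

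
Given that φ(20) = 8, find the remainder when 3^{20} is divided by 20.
By Euler: 3^{8} ≡ 1 (mod 20) since gcd(3, 20) = 1. 20 = 2×8 + 4. So 3^{20} ≡ 3^{4} ≡ 1 (mod 20)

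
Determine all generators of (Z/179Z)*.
Primitive roots mod 179: {2, 6, 7, 8, 10, 11, 18, 21, 23, 24, 26, 28, 30, 32, 33, 34, 35, 37, 38, 40, 41, 44, 50, 53, 54, 55, 58, 62, 63, 69, 71, 72, 73, 78, 79, 84, 86, 90, 91, 92, 94, 96, 97, 98, 99, 102, 103, 104, 105, 109, 111, 112, 113, 114, 115, 118, 119, 120, 122, 123, 127, 128, 130, 131, 132, 133, 134, 136, 137, 140, 143, 148, 150, 152, 154, 157, 159, 160, 162, 163, 164, 165, 166, 167, 170, 174, 175, 176}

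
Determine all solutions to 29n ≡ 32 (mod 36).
16

Since gcd(29, 36) = 1 divides 32, a solution exists.
Multiply both sides by the inverse of 29 mod 36:
  29^(-1) mod 36 = 5
  x ≡ 5 × 32 ≡ 160 ≡ 16 (mod 36)
Verification: 29 × 16 = 464 = 12 × 36 + 32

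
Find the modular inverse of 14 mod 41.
14^(-1) ≡ 3 (mod 41). Verification: 14 × 3 = 42 ≡ 1 (mod 41)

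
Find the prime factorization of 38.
2 × 19

Divide by primes starting from smallest:
38 ÷ 2 = 19
19 ÷ 19 = 1

38 = 2 × 19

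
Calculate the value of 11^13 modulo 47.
Using repeated squaring. 13 = 8 + 4 + 1 (binary 1101). Repeated squaring mod 47: 11^1 ≡ 11; 11^2 ≡ 11² = 121 ≡ 27; 11^4 ≡ 27² = 729 ≡ 24; 11^8 ≡ 24² = 576 ≡ 12. Multiply: 11^13 = 11^8 × 11^4 × 11^1 ≡ 12 × 24 × 11 (mod 47): 12 × 24 = 288 ≡ 6; 6 × 11 = 66 ≡ 19. So 11^13 ≡ 19 (mod 47).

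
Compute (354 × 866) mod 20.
4

(354 × 866) = 306564
306564 mod 20 = 4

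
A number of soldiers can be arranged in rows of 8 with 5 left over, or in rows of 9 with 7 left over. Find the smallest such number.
M = 8 × 9 = 72. M₁ = 9, y₁ ≡ 1 (mod 8). M₂ = 8, y₂ ≡ 8 (mod 9). r = 5×9×1 + 7×8×8 ≡ 61 (mod 72). The smallest positive such number is 61.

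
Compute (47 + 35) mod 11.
5

(47 + 35) = 82
82 mod 11 = 5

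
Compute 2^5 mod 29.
5 = 4 + 1 (binary 101). Repeated squaring mod 29: 2^1 ≡ 2; 2^2 ≡ 2² = 4 ≡ 4; 2^4 ≡ 4² = 16 ≡ 16. Multiply: 2^5 = 2^4 × 2^1 ≡ 16 × 2 (mod 29): 16 × 2 = 32 ≡ 3. So 2^5 ≡ 3 (mod 29).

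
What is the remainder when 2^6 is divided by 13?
6 = 4 + 2 (binary 110). Repeated squaring mod 13: 2^1 ≡ 2; 2^2 ≡ 2² = 4 ≡ 4; 2^4 ≡ 4² = 16 ≡ 3. Multiply: 2^6 = 2^4 × 2^2 ≡ 3 × 4 (mod 13): 3 × 4 = 12 ≡ 12. So 2^6 ≡ 12 (mod 13).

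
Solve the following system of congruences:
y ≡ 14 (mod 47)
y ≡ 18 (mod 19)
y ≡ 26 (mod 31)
15712

Using the Chinese Remainder Theorem:
M = product of moduli = 27683
For equation 1: M_1 = 589, 589 ≡ 25 (mod 47), inverse of 589 mod 47 is 32 (check: 25 × 32 = 800 ≡ 1 (mod 47))
For equation 2: M_2 = 1457, 1457 ≡ 13 (mod 19), inverse of 1457 mod 19 is 3 (check: 13 × 3 = 39 ≡ 1 (mod 19))
For equation 3: M_3 = 893, 893 ≡ 25 (mod 31), inverse of 893 mod 31 is 5 (check: 25 × 5 = 125 ≡ 1 (mod 31))
Combine: y ≡ Σ r_i×M_i×(M_i⁻¹ mod m_i) = 14×589×32 + 18×1457×3 + 26×893×5 = 263872 + 78678 + 116090 = 458640
458640 mod 27683 = 15712
y ≡ 15712 (mod 27683)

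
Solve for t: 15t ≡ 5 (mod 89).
30

Since gcd(15, 89) = 1 divides 5, a solution exists.
Multiply both sides by the inverse of 15 mod 89:
  15^(-1) mod 89 = 6
  x ≡ 6 × 5 ≡ 30 ≡ 30 (mod 89)
Verification: 15 × 30 = 450 = 5 × 89 + 5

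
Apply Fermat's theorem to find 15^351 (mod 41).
By Fermat: 15^{40} ≡ 1 (mod 41). 351 ≡ 31 (mod 40). So 15^{351} ≡ 15^{31} ≡ 12 (mod 41)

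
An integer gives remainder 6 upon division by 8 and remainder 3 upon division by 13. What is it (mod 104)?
M = 8 × 13 = 104. M₁ = 13, y₁ ≡ 5 (mod 8). M₂ = 8, y₂ ≡ 5 (mod 13). k = 6×13×5 + 3×8×5 ≡ 94 (mod 104). The smallest positive such number is 94.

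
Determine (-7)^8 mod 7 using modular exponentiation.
(-7) ≡ 0 (mod 7). 8 = 8 (binary 1000). Repeated squaring mod 7: 0^1 ≡ 0; 0^2 ≡ 0² = 0 ≡ 0; 0^4 ≡ 0² = 0 ≡ 0; 0^8 ≡ 0² = 0 ≡ 0. So (-7)^8 ≡ 0 (mod 7).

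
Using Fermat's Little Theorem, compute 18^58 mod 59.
By Fermat's Little Theorem, 18^{58} ≡ 1 (mod 59) since 59 is prime and gcd(18, 59) = 1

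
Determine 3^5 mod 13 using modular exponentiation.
5 = 4 + 1 (binary 101). Repeated squaring mod 13: 3^1 ≡ 3; 3^2 ≡ 3² = 9 ≡ 9; 3^4 ≡ 9² = 81 ≡ 3. Multiply: 3^5 = 3^4 × 3^1 ≡ 3 × 3 (mod 13): 3 × 3 = 9 ≡ 9. So 3^5 ≡ 9 (mod 13).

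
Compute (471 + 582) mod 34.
33

(471 + 582) = 1053
1053 mod 34 = 33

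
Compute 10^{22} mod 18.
10

Using successive squaring:
Binary expansion of 22: 10110
Powers of 10 mod 18 (each is the square of the previous):
  10^1 ≡ 10 (mod 18)
  10^2 ≡ 10² = 100 ≡ 10 (mod 18)
  10^4 ≡ 10² = 100 ≡ 10 (mod 18)
  10^8 ≡ 10² = 100 ≡ 10 (mod 18)
  10^16 ≡ 10² = 100 ≡ 10 (mod 18)
22 = 16 + 4 + 2, so 10^22 = 10^16 × 10^4 × 10^2 ≡ 10 × 10 × 10 (mod 18)
Multiplying step by step:
  10 × 10 = 100 ≡ 10 (mod 18)
  10 × 10 = 100 ≡ 10 (mod 18)
Result: 10^22 ≡ 10 (mod 18)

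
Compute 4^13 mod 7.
Using Fermat: 4^{6} ≡ 1 (mod 7). 13 ≡ 1 (mod 6). So 4^{13} ≡ 4^{1} ≡ 4 (mod 7)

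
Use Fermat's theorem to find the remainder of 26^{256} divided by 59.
4

By Fermat's Little Theorem, a^(p-1) ≡ 1 (mod p) for prime p and gcd(a, p) = 1
Here p = 59, so 26^58 ≡ 1 (mod 59)
We can reduce the exponent: 256 mod 58 = 24
So 26^256 ≡ 26^24 (mod 59)
Computing: 26^24 mod 59 = 4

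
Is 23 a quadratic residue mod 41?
By Euler's criterion: 23^{20} ≡ 1 (mod 41). Since this equals 1, 23 is a QR.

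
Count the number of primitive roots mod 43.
Number of primitive roots mod 43 = φ(42) = 12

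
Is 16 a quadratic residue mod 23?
By Euler's criterion: 16^{11} ≡ 1 (mod 23). Since this equals 1, 16 is a QR.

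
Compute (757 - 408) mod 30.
19

(757 - 408) = 349
349 mod 30 = 19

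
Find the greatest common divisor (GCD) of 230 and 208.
2

Using the Euclidean algorithm:
230 = 1 × 208 + 22
208 = 9 × 22 + 10
22 = 2 × 10 + 2
10 = 5 × 2 + 0

GCD(230, 208) = 2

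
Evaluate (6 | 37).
(6/37) = 6^{18} mod 37 = -1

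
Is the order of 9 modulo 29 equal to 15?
No, the actual order is 14, not 15.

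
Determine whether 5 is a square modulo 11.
By Euler's criterion: 5^{5} ≡ 1 (mod 11). Since this equals 1, 5 is a QR.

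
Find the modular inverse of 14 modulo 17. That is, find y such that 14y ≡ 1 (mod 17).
11

Using Extended Euclidean Algorithm:
gcd(14, 17) = 1
Bezout coefficients: 14 × -6 + 17 × 5 = 1
So 14 × -6 ≡ 1 (mod 17)
The inverse is -6 mod 17 = 11
Verification: 14 × 11 = 154 = 9 × 17 + 1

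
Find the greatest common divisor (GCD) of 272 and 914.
2

Using the Euclidean algorithm:
272 = 0 × 914 + 272
914 = 3 × 272 + 98
272 = 2 × 98 + 76
98 = 1 × 76 + 22
76 = 3 × 22 + 10
22 = 2 × 10 + 2
10 = 5 × 2 + 0

GCD(272, 914) = 2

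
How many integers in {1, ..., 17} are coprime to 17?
16

Prime factorization: 17 = 17
Using the formula φ(n) = n × Π(1 - 1/p) for each prime factor p:
φ(17) = 17 × (1 - 1/17)
φ(17) = 16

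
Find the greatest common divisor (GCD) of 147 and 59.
1

Using the Euclidean algorithm:
147 = 2 × 59 + 29
59 = 2 × 29 + 1
29 = 29 × 1 + 0

GCD(147, 59) = 1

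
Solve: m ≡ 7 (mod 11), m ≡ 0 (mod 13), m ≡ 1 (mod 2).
M = 11 × 13 × 2 = 286. M₁ = 26, y₁ ≡ 3 (mod 11). M₂ = 22, y₂ ≡ 3 (mod 13). M₃ = 143, y₃ ≡ 1 (mod 2). m = 7×26×3 + 0×22×3 + 1×143×1 ≡ 117 (mod 286)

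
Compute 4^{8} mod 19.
5

Using successive squaring:
Binary expansion of 8: 1000
Powers of 4 mod 19 (each is the square of the previous):
  4^1 ≡ 4 (mod 19)
  4^2 ≡ 4² = 16 ≡ 16 (mod 19)
  4^4 ≡ 16² = 256 ≡ 9 (mod 19)
  4^8 ≡ 9² = 81 ≡ 5 (mod 19)
8 is a power of 2, so 4^8 is the last square: ≡ 5 (mod 19)
Result: 4^8 ≡ 5 (mod 19)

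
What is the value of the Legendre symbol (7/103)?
(7/103) = 7^{51} mod 103 = 1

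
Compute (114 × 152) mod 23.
9

(114 × 152) = 17328
17328 mod 23 = 9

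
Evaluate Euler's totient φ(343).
294

Prime factorization: 343 = 7^3
Using the formula φ(n) = n × Π(1 - 1/p) for each prime factor p:
φ(343) = 343 × (1 - 1/7)
φ(343) = 294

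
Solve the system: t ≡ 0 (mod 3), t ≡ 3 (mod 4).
M = 3 × 4 = 12. M₁ = 4, y₁ ≡ 1 (mod 3). M₂ = 3, y₂ ≡ 3 (mod 4). t = 0×4×1 + 3×3×3 ≡ 3 (mod 12)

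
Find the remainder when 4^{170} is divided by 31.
By Fermat: 4^{30} ≡ 1 (mod 31). 170 = 5×30 + 20. So 4^{170} ≡ 4^{20} ≡ 1 (mod 31)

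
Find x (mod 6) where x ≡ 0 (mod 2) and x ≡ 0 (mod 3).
M = 2 × 3 = 6. M₁ = 3, y₁ ≡ 1 (mod 2). M₂ = 2, y₂ ≡ 2 (mod 3). x = 0×3×1 + 0×2×2 ≡ 0 (mod 6)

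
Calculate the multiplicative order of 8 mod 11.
Powers of 8 mod 11: 8^1≡8, 8^2≡9, 8^3≡6, 8^4≡4, 8^5≡10, 8^6≡3, 8^7≡2, 8^8≡5, 8^9≡7, 8^10≡1. Order = 10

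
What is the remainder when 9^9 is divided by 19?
9 = 8 + 1 (binary 1001). Repeated squaring mod 19: 9^1 ≡ 9; 9^2 ≡ 9² = 81 ≡ 5; 9^4 ≡ 5² = 25 ≡ 6; 9^8 ≡ 6² = 36 ≡ 17. Multiply: 9^9 = 9^8 × 9^1 ≡ 17 × 9 (mod 19): 17 × 9 = 153 ≡ 1. So 9^9 ≡ 1 (mod 19).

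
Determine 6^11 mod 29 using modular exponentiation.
Using repeated squaring. 11 = 8 + 2 + 1 (binary 1011). Repeated squaring mod 29: 6^1 ≡ 6; 6^2 ≡ 6² = 36 ≡ 7; 6^4 ≡ 7² = 49 ≡ 20; 6^8 ≡ 20² = 400 ≡ 23. Multiply: 6^11 = 6^8 × 6^2 × 6^1 ≡ 23 × 7 × 6 (mod 29): 23 × 7 = 161 ≡ 16; 16 × 6 = 96 ≡ 9. So 6^11 ≡ 9 (mod 29).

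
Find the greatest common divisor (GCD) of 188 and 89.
1

Using the Euclidean algorithm:
188 = 2 × 89 + 10
89 = 8 × 10 + 9
10 = 1 × 9 + 1
9 = 9 × 1 + 0

GCD(188, 89) = 1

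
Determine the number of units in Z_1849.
1806

Prime factorization: 1849 = 43^2
Using the formula φ(n) = n × Π(1 - 1/p) for each prime factor p:
φ(1849) = 1849 × (1 - 1/43)
φ(1849) = 1806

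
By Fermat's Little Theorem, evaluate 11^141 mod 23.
By Fermat: 11^{22} ≡ 1 (mod 23). 141 = 6×22 + 9. So 11^{141} ≡ 11^{9} ≡ 19 (mod 23)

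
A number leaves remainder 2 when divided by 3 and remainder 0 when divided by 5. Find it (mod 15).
M = 3 × 5 = 15. M₁ = 5, y₁ ≡ 2 (mod 3). M₂ = 3, y₂ ≡ 2 (mod 5). r = 2×5×2 + 0×3×2 ≡ 5 (mod 15)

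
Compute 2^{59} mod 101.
94

Using successive squaring:
Binary expansion of 59: 111011
Powers of 2 mod 101 (each is the square of the previous):
  2^1 ≡ 2 (mod 101)
  2^2 ≡ 2² = 4 ≡ 4 (mod 101)
  2^4 ≡ 4² = 16 ≡ 16 (mod 101)
  2^8 ≡ 16² = 256 ≡ 54 (mod 101)
  2^16 ≡ 54² = 2916 ≡ 88 (mod 101)
  2^32 ≡ 88² = 7744 ≡ 68 (mod 101)
59 = 32 + 16 + 8 + 2 + 1, so 2^59 = 2^32 × 2^16 × 2^8 × 2^2 × 2^1 ≡ 68 × 88 × 54 × 4 × 2 (mod 101)
Multiplying step by step:
  68 × 88 = 5984 ≡ 25 (mod 101)
  25 × 54 = 1350 ≡ 37 (mod 101)
  37 × 4 = 148 ≡ 47 (mod 101)
  47 × 2 = 94 ≡ 94 (mod 101)
Result: 2^59 ≡ 94 (mod 101)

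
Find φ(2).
1

Prime factorization: 2 = 2
Using the formula φ(n) = n × Π(1 - 1/p) for each prime factor p:
φ(2) = 2 × (1 - 1/2)
φ(2) = 1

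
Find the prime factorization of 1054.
2 × 17 × 31

Divide by primes starting from smallest:
1054 ÷ 2 = 527
527 ÷ 17 = 31
31 ÷ 31 = 1

1054 = 2 × 17 × 31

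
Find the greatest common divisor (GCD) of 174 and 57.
3

Using the Euclidean algorithm:
174 = 3 × 57 + 3
57 = 19 × 3 + 0

GCD(174, 57) = 3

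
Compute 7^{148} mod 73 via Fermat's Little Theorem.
65

By Fermat's Little Theorem, a^(p-1) ≡ 1 (mod p) for prime p and gcd(a, p) = 1
Here p = 73, so 7^72 ≡ 1 (mod 73)
We can reduce the exponent: 148 mod 72 = 4
So 7^148 ≡ 7^4 (mod 73)
Computing: 7^4 mod 73 = 65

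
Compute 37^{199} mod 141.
7

Using successive squaring:
Binary expansion of 199: 11000111
Powers of 37 mod 141 (each is the square of the previous):
  37^1 ≡ 37 (mod 141)
  37^2 ≡ 37² = 1369 ≡ 100 (mod 141)
  37^4 ≡ 100² = 10000 ≡ 130 (mod 141)
  37^8 ≡ 130² = 16900 ≡ 121 (mod 141)
  37^16 ≡ 121² = 14641 ≡ 118 (mod 141)
  37^32 ≡ 118² = 13924 ≡ 106 (mod 141)
  37^64 ≡ 106² = 11236 ≡ 97 (mod 141)
  37^128 ≡ 97² = 9409 ≡ 103 (mod 141)
199 = 128 + 64 + 4 + 2 + 1, so 37^199 = 37^128 × 37^64 × 37^4 × 37^2 × 37^1 ≡ 103 × 97 × 130 × 100 × 37 (mod 141)
Multiplying step by step:
  103 × 97 = 9991 ≡ 121 (mod 141)
  121 × 130 = 15730 ≡ 79 (mod 141)
  79 × 100 = 7900 ≡ 4 (mod 141)
  4 × 37 = 148 ≡ 7 (mod 141)
Result: 37^199 ≡ 7 (mod 141)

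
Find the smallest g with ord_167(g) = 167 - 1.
p - 1 = 166 has prime divisors 2, 83. h is a primitive root mod 167 iff h^(166/q) ≢ 1 (mod 167) for each such q.
h = 2: 2^83 ≡ 1, 2^2 ≡ 4 (mod 167); 2^83 ≡ 1, so not a primitive root.
h = 3: 3^83 ≡ 1, 3^2 ≡ 9 (mod 167); 3^83 ≡ 1, so not a primitive root.
h = 4: 4^83 ≡ 1, 4^2 ≡ 16 (mod 167); 4^83 ≡ 1, so not a primitive root.
h = 5: 5^83 ≡ 166, 5^2 ≡ 25 (mod 167); none is 1, so 5 has order 166 and is a primitive root.
The smallest primitive root mod 167 is g = 5.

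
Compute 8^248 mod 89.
Using Fermat: 8^{88} ≡ 1 (mod 89). 248 ≡ 72 (mod 88). So 8^{248} ≡ 8^{72} ≡ 39 (mod 89)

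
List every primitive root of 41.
Primitive roots mod 41: {6, 7, 11, 12, 13, 15, 17, 19, 22, 24, 26, 28, 29, 30, 34, 35}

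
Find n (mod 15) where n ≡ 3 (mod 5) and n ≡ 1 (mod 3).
M = 5 × 3 = 15. M₁ = 3, y₁ ≡ 2 (mod 5). M₂ = 5, y₂ ≡ 2 (mod 3). n = 3×3×2 + 1×5×2 ≡ 13 (mod 15)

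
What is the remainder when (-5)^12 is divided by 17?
Using repeated squaring. (-5) ≡ 12 (mod 17). 12 = 8 + 4 (binary 1100). Repeated squaring mod 17: 12^1 ≡ 12; 12^2 ≡ 12² = 144 ≡ 8; 12^4 ≡ 8² = 64 ≡ 13; 12^8 ≡ 13² = 169 ≡ 16. Multiply: (-5)^12 ≡ 12^8 × 12^4 ≡ 16 × 13 (mod 17): 16 × 13 = 208 ≡ 4. So (-5)^12 ≡ 4 (mod 17).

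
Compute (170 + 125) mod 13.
9

(170 + 125) = 295
295 mod 13 = 9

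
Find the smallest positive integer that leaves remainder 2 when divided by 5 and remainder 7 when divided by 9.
M = 5 × 9 = 45. M₁ = 9, y₁ ≡ 4 (mod 5). M₂ = 5, y₂ ≡ 2 (mod 9). r = 2×9×4 + 7×5×2 ≡ 7 (mod 45). The smallest positive such number is 7.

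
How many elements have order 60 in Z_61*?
Number of primitive roots mod 61 = φ(60) = 16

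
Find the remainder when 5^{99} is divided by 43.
By Fermat: 5^{42} ≡ 1 (mod 43). 99 = 2×42 + 15. So 5^{99} ≡ 5^{15} ≡ 8 (mod 43)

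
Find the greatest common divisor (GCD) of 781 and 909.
1

Using the Euclidean algorithm:
781 = 0 × 909 + 781
909 = 1 × 781 + 128
781 = 6 × 128 + 13
128 = 9 × 13 + 11
13 = 1 × 11 + 2
11 = 5 × 2 + 1
2 = 2 × 1 + 0

GCD(781, 909) = 1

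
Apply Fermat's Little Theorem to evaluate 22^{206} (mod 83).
61

By Fermat's Little Theorem, a^(p-1) ≡ 1 (mod p) for prime p and gcd(a, p) = 1
Here p = 83, so 22^82 ≡ 1 (mod 83)
We can reduce the exponent: 206 mod 82 = 42
So 22^206 ≡ 22^42 (mod 83)
Computing: 22^42 mod 83 = 61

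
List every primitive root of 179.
Primitive roots mod 179: {2, 6, 7, 8, 10, 11, 18, 21, 23, 24, 26, 28, 30, 32, 33, 34, 35, 37, 38, 40, 41, 44, 50, 53, 54, 55, 58, 62, 63, 69, 71, 72, 73, 78, 79, 84, 86, 90, 91, 92, 94, 96, 97, 98, 99, 102, 103, 104, 105, 109, 111, 112, 113, 114, 115, 118, 119, 120, 122, 123, 127, 128, 130, 131, 132, 133, 134, 136, 137, 140, 143, 148, 150, 152, 154, 157, 159, 160, 162, 163, 164, 165, 166, 167, 170, 174, 175, 176}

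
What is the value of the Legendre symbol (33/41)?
(33/41) = 33^{20} mod 41 = 1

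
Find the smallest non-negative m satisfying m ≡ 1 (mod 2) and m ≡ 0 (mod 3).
M = 2 × 3 = 6. M₁ = 3, y₁ ≡ 1 (mod 2). M₂ = 2, y₂ ≡ 2 (mod 3). m = 1×3×1 + 0×2×2 ≡ 3 (mod 6)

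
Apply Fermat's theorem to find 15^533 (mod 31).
By Fermat: 15^{30} ≡ 1 (mod 31). 533 ≡ 23 (mod 30). So 15^{533} ≡ 15^{23} ≡ 27 (mod 31)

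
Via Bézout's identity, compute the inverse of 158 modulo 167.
Extended GCD: 158(37) + 167(-35) = 1. So 158^(-1) ≡ 37 ≡ 37 (mod 167). Verify: 158 × 37 = 5846 ≡ 1 (mod 167)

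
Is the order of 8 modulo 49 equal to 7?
Yes, ord_49(8) = 7.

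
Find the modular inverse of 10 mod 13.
10^(-1) ≡ 4 (mod 13). Verification: 10 × 4 = 40 ≡ 1 (mod 13)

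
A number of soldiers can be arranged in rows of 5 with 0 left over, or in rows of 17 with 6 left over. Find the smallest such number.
M = 5 × 17 = 85. M₁ = 17, y₁ ≡ 3 (mod 5). M₂ = 5, y₂ ≡ 7 (mod 17). r = 0×17×3 + 6×5×7 ≡ 40 (mod 85). The smallest positive such number is 40.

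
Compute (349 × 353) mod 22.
19

(349 × 353) = 123197
123197 mod 22 = 19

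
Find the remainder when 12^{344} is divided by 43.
By Fermat: 12^{42} ≡ 1 (mod 43). 344 = 8×42 + 8. So 12^{344} ≡ 12^{8} ≡ 14 (mod 43)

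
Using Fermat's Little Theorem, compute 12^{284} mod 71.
4

By Fermat's Little Theorem, a^(p-1) ≡ 1 (mod p) for prime p and gcd(a, p) = 1
Here p = 71, so 12^70 ≡ 1 (mod 71)
We can reduce the exponent: 284 mod 70 = 4
So 12^284 ≡ 12^4 (mod 71)
Computing: 12^4 mod 71 = 4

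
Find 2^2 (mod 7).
2 = 2 (binary 10). Repeated squaring mod 7: 2^1 ≡ 2; 2^2 ≡ 2² = 4 ≡ 4. So 2^2 ≡ 4 (mod 7).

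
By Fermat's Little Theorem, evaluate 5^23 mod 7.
By Fermat: 5^{6} ≡ 1 (mod 7). 23 = 3×6 + 5. So 5^{23} ≡ 5^{5} ≡ 3 (mod 7)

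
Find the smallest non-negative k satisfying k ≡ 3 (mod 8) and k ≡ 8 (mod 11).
M = 8 × 11 = 88. M₁ = 11, y₁ ≡ 3 (mod 8). M₂ = 8, y₂ ≡ 7 (mod 11). k = 3×11×3 + 8×8×7 ≡ 19 (mod 88)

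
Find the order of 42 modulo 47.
Powers of 42 mod 47: 42^1≡42, 42^2≡25, 42^3≡16, 42^4≡14, 42^5≡24, 42^6≡21, 42^7≡36, 42^8≡8, 42^9≡7, 42^10≡12, 42^11≡34, 42^12≡18, 42^13≡4, 42^14≡27, 42^15≡6, 42^16≡17, 42^17≡9, 42^18≡2, 42^19≡37, 42^20≡3, 42^21≡32, 42^22≡28, 42^23≡1. Order = 23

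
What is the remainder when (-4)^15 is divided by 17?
Using repeated squaring. (-4) ≡ 13 (mod 17). 15 = 8 + 4 + 2 + 1 (binary 1111). Repeated squaring mod 17: 13^1 ≡ 13; 13^2 ≡ 13² = 169 ≡ 16; 13^4 ≡ 16² = 256 ≡ 1; 13^8 ≡ 1² = 1 ≡ 1. Multiply: (-4)^15 ≡ 13^8 × 13^4 × 13^2 × 13^1 ≡ 1 × 1 × 16 × 13 (mod 17): 1 × 1 = 1 ≡ 1; 1 × 16 = 16 ≡ 16; 16 × 13 = 208 ≡ 4. So (-4)^15 ≡ 4 (mod 17).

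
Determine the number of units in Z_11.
10

Prime factorization: 11 = 11
Using the formula φ(n) = n × Π(1 - 1/p) for each prime factor p:
φ(11) = 11 × (1 - 1/11)
φ(11) = 10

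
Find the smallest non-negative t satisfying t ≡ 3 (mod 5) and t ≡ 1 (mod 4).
M = 5 × 4 = 20. M₁ = 4, y₁ ≡ 4 (mod 5). M₂ = 5, y₂ ≡ 1 (mod 4). t = 3×4×4 + 1×5×1 ≡ 13 (mod 20)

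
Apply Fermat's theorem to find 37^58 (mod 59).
By Fermat's Little Theorem, 37^{58} ≡ 1 (mod 59) since 59 is prime and gcd(37, 59) = 1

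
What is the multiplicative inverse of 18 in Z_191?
18^(-1) ≡ 138 (mod 191). Verification: 18 × 138 = 2484 ≡ 1 (mod 191)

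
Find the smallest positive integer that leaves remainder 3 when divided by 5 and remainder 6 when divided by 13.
M = 5 × 13 = 65. M₁ = 13, y₁ ≡ 2 (mod 5). M₂ = 5, y₂ ≡ 8 (mod 13). m = 3×13×2 + 6×5×8 ≡ 58 (mod 65). The smallest positive such number is 58.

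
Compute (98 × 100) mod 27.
26

(98 × 100) = 9800
9800 mod 27 = 26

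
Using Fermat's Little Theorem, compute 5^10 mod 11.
By Fermat's Little Theorem, 5^{10} ≡ 1 (mod 11) since 11 is prime and gcd(5, 11) = 1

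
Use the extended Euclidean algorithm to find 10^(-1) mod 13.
Extended GCD: 10(4) + 13(-3) = 1. So 10^(-1) ≡ 4 ≡ 4 (mod 13). Verify: 10 × 4 = 40 ≡ 1 (mod 13)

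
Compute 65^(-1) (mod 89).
63

Using Extended Euclidean Algorithm:
gcd(65, 89) = 1
Bezout coefficients: 65 × -26 + 89 × 19 = 1
So 65 × -26 ≡ 1 (mod 89)
The inverse is -26 mod 89 = 63
Verification: 65 × 63 = 4095 = 46 × 89 + 1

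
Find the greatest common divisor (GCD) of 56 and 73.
1

Using the Euclidean algorithm:
56 = 0 × 73 + 56
73 = 1 × 56 + 17
56 = 3 × 17 + 5
17 = 3 × 5 + 2
5 = 2 × 2 + 1
2 = 2 × 1 + 0

GCD(56, 73) = 1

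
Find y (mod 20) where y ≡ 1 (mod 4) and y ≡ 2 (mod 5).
M = 4 × 5 = 20. M₁ = 5, y₁ ≡ 1 (mod 4). M₂ = 4, y₂ ≡ 4 (mod 5). y = 1×5×1 + 2×4×4 ≡ 17 (mod 20)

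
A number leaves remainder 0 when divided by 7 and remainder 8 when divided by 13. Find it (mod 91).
M = 7 × 13 = 91. M₁ = 13, y₁ ≡ 6 (mod 7). M₂ = 7, y₂ ≡ 2 (mod 13). y = 0×13×6 + 8×7×2 ≡ 21 (mod 91)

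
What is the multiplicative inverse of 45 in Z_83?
24

Using Extended Euclidean Algorithm:
gcd(45, 83) = 1
Bezout coefficients: 45 × 24 + 83 × -13 = 1
So 45 × 24 ≡ 1 (mod 83)
The inverse is 24 mod 83 = 24
Verification: 45 × 24 = 1080 = 13 × 83 + 1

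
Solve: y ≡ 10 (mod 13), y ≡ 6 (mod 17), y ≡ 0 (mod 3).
M = 13 × 17 × 3 = 663. M₁ = 51, y₁ ≡ 12 (mod 13). M₂ = 39, y₂ ≡ 7 (mod 17). M₃ = 221, y₃ ≡ 2 (mod 3). y = 10×51×12 + 6×39×7 + 0×221×2 ≡ 465 (mod 663)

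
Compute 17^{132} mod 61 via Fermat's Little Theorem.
20

By Fermat's Little Theorem, a^(p-1) ≡ 1 (mod p) for prime p and gcd(a, p) = 1
Here p = 61, so 17^60 ≡ 1 (mod 61)
We can reduce the exponent: 132 mod 60 = 12
So 17^132 ≡ 17^12 (mod 61)
Computing: 17^12 mod 61 = 20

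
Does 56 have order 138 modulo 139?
p - 1 = 138 has prime divisors 2, 3, 23. Check 56^(138/q) mod 139 for each: 56^(138/2) = 56^69 ≡ 138, 56^(138/3) = 56^46 ≡ 42, 56^(138/23) = 56^6 ≡ 6 (mod 139). None of these is 1, so 56 has order 138 = φ(139), so it is a primitive root mod 139.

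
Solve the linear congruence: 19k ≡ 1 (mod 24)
19

Since gcd(19, 24) = 1 divides 1, a solution exists.
Multiply both sides by the inverse of 19 mod 24:
  19^(-1) mod 24 = 19
  x ≡ 19 × 1 ≡ 19 ≡ 19 (mod 24)
Verification: 19 × 19 = 361 = 15 × 24 + 1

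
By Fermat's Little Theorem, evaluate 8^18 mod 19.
By Fermat's Little Theorem, 8^{18} ≡ 1 (mod 19) since 19 is prime and gcd(8, 19) = 1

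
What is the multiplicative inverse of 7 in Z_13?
7^(-1) ≡ 2 (mod 13). Verification: 7 × 2 = 14 ≡ 1 (mod 13)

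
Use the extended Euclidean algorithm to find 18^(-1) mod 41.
Extended GCD: 18(16) + 41(-7) = 1. So 18^(-1) ≡ 16 ≡ 16 (mod 41). Verify: 18 × 16 = 288 ≡ 1 (mod 41)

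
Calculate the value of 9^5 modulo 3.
9 ≡ 0 (mod 3). 5 = 4 + 1 (binary 101). Repeated squaring mod 3: 0^1 ≡ 0; 0^2 ≡ 0² = 0 ≡ 0; 0^4 ≡ 0² = 0 ≡ 0. Multiply: 9^5 ≡ 0^4 × 0^1 ≡ 0 × 0 (mod 3): 0 × 0 = 0 ≡ 0. So 9^5 ≡ 0 (mod 3).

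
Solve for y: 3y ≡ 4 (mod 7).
6

Since gcd(3, 7) = 1 divides 4, a solution exists.
Multiply both sides by the inverse of 3 mod 7:
  3^(-1) mod 7 = 5
  x ≡ 5 × 4 ≡ 20 ≡ 6 (mod 7)
Verification: 3 × 6 = 18 = 2 × 7 + 4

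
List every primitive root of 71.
Primitive roots mod 71: {7, 11, 13, 21, 22, 28, 31, 33, 35, 42, 44, 47, 52, 53, 55, 56, 59, 61, 62, 63, 65, 67, 68, 69}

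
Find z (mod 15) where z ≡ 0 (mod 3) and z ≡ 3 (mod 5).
M = 3 × 5 = 15. M₁ = 5, y₁ ≡ 2 (mod 3). M₂ = 3, y₂ ≡ 2 (mod 5). z = 0×5×2 + 3×3×2 ≡ 3 (mod 15)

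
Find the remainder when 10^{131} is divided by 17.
By Fermat: 10^{16} ≡ 1 (mod 17). 131 = 8×16 + 3. So 10^{131} ≡ 10^{3} ≡ 14 (mod 17)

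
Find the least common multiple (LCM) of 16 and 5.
80

First find GCD(16, 5) using the Euclidean algorithm:
16 = 3 × 5 + 1
5 = 5 × 1 + 0
GCD(16, 5) = 1

LCM formula: LCM(a, b) = (a × b) / GCD(a, b)
LCM(16, 5) = (16 × 5) / 1
LCM(16, 5) = 80 / 1
LCM(16, 5) = 80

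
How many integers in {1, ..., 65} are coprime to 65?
48

Prime factorization: 65 = 5 × 13
Using the formula φ(n) = n × Π(1 - 1/p) for each prime factor p:
φ(65) = 65 × (1 - 1/5) × (1 - 1/13)
φ(65) = 48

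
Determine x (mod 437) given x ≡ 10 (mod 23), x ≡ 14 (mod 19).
33

Using the Chinese Remainder Theorem:
M = product of moduli = 437
For equation 1: M_1 = 19, 19 ≡ 19 (mod 23), inverse of 19 mod 23 is 17 (check: 19 × 17 = 323 ≡ 1 (mod 23))
For equation 2: M_2 = 23, 23 ≡ 4 (mod 19), inverse of 23 mod 19 is 5 (check: 4 × 5 = 20 ≡ 1 (mod 19))
Combine: x ≡ Σ r_i×M_i×(M_i⁻¹ mod m_i) = 10×19×17 + 14×23×5 = 3230 + 1610 = 4840
4840 mod 437 = 33
x ≡ 33 (mod 437)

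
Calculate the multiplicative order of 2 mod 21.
Powers of 2 mod 21: 2^1≡2, 2^2≡4, 2^3≡8, 2^4≡16, 2^5≡11, 2^6≡1. Order = 6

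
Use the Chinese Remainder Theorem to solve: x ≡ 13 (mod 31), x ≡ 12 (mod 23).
633

Using the Chinese Remainder Theorem:
M = product of moduli = 713
For equation 1: M_1 = 23, 23 ≡ 23 (mod 31), inverse of 23 mod 31 is 27 (check: 23 × 27 = 621 ≡ 1 (mod 31))
For equation 2: M_2 = 31, 31 ≡ 8 (mod 23), inverse of 31 mod 23 is 3 (check: 8 × 3 = 24 ≡ 1 (mod 23))
Combine: x ≡ Σ r_i×M_i×(M_i⁻¹ mod m_i) = 13×23×27 + 12×31×3 = 8073 + 1116 = 9189
9189 mod 713 = 633
x ≡ 633 (mod 713)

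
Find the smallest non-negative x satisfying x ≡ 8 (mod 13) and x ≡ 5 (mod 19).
M = 13 × 19 = 247. M₁ = 19, y₁ ≡ 11 (mod 13). M₂ = 13, y₂ ≡ 3 (mod 19). x = 8×19×11 + 5×13×3 ≡ 138 (mod 247)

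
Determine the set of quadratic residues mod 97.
QRs mod 97: {1, 2, 3, 4, 6, 8, 9, 11, 12, 16, 18, 22, 24, 25, 27, 31, 32, 33, 35, 36, 43, 44, 47, 48, 49, 50, 53, 54, 61, 62, 64, 65, 66, 70, 72, 73, 75, 79, 81, 85, 86, 88, 89, 91, 93, 94, 95, 96}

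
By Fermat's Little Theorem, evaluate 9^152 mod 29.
By Fermat: 9^{28} ≡ 1 (mod 29). 152 = 5×28 + 12. So 9^{152} ≡ 9^{12} ≡ 24 (mod 29)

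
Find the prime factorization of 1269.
3^3 × 47

Divide by primes starting from smallest:
1269 ÷ 3 = 423
423 ÷ 3 = 141
141 ÷ 3 = 47
47 ÷ 47 = 1

1269 = 3^3 × 47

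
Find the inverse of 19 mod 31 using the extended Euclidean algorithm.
Extended GCD: 19(-13) + 31(8) = 1. So 19^(-1) ≡ 18 ≡ 18 (mod 31). Verify: 19 × 18 = 342 ≡ 1 (mod 31)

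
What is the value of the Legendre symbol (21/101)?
(21/101) = 21^{50} mod 101 = 1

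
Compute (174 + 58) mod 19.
4

(174 + 58) = 232
232 mod 19 = 4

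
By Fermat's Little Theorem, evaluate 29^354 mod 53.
By Fermat: 29^{52} ≡ 1 (mod 53). 354 = 6×52 + 42. So 29^{354} ≡ 29^{42} ≡ 44 (mod 53)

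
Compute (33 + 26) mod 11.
4

(33 + 26) = 59
59 mod 11 = 4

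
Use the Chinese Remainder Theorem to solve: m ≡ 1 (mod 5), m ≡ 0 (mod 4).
M = 5 × 4 = 20. M₁ = 4, y₁ ≡ 4 (mod 5). M₂ = 5, y₂ ≡ 1 (mod 4). m = 1×4×4 + 0×5×1 ≡ 16 (mod 20)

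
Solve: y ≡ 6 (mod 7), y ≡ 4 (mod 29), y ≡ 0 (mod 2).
M = 7 × 29 × 2 = 406. M₁ = 58, y₁ ≡ 4 (mod 7). M₂ = 14, y₂ ≡ 27 (mod 29). M₃ = 203, y₃ ≡ 1 (mod 2). y = 6×58×4 + 4×14×27 + 0×203×1 ≡ 62 (mod 406)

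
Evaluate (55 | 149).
(55/149) = 55^{74} mod 149 = -1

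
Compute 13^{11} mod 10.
7

Using successive squaring:
Binary expansion of 11: 1011
Powers of 13 mod 10 (each is the square of the previous):
  13^1 ≡ 3 (mod 10)
  13^2 ≡ 3² = 9 ≡ 9 (mod 10)
  13^4 ≡ 9² = 81 ≡ 1 (mod 10)
  13^8 ≡ 1² = 1 ≡ 1 (mod 10)
11 = 8 + 2 + 1, so 13^11 = 13^8 × 13^2 × 13^1 ≡ 1 × 9 × 3 (mod 10)
Multiplying step by step:
  1 × 9 = 9 ≡ 9 (mod 10)
  9 × 3 = 27 ≡ 7 (mod 10)
Result: 13^11 ≡ 7 (mod 10)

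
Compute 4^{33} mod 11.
9

Using successive squaring:
Binary expansion of 33: 100001
Powers of 4 mod 11 (each is the square of the previous):
  4^1 ≡ 4 (mod 11)
  4^2 ≡ 4² = 16 ≡ 5 (mod 11)
  4^4 ≡ 5² = 25 ≡ 3 (mod 11)
  4^8 ≡ 3² = 9 ≡ 9 (mod 11)
  4^16 ≡ 9² = 81 ≡ 4 (mod 11)
  4^32 ≡ 4² = 16 ≡ 5 (mod 11)
33 = 32 + 1, so 4^33 = 4^32 × 4^1 ≡ 5 × 4 (mod 11)
Multiplying step by step:
  5 × 4 = 20 ≡ 9 (mod 11)
Result: 4^33 ≡ 9 (mod 11)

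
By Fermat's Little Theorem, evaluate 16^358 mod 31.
By Fermat: 16^{30} ≡ 1 (mod 31). 358 ≡ 28 (mod 30). So 16^{358} ≡ 16^{28} ≡ 4 (mod 31)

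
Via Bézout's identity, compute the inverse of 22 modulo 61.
Extended GCD: 22(25) + 61(-9) = 1. So 22^(-1) ≡ 25 ≡ 25 (mod 61). Verify: 22 × 25 = 550 ≡ 1 (mod 61)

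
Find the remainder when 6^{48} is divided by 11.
By Fermat: 6^{10} ≡ 1 (mod 11). 48 = 4×10 + 8. So 6^{48} ≡ 6^{8} ≡ 4 (mod 11)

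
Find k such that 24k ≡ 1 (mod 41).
24^(-1) ≡ 12 (mod 41). Verification: 24 × 12 = 288 ≡ 1 (mod 41)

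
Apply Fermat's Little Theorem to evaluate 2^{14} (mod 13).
4

By Fermat's Little Theorem, a^(p-1) ≡ 1 (mod p) for prime p and gcd(a, p) = 1
Here p = 13, so 2^12 ≡ 1 (mod 13)
We can reduce the exponent: 14 mod 12 = 2
So 2^14 ≡ 2^2 (mod 13)
Computing: 2^2 mod 13 = 4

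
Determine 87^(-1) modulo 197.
87^(-1) ≡ 77 (mod 197). Verification: 87 × 77 = 6699 ≡ 1 (mod 197)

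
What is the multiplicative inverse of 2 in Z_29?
15

Using Extended Euclidean Algorithm:
gcd(2, 29) = 1
Bezout coefficients: 2 × -14 + 29 × 1 = 1
So 2 × -14 ≡ 1 (mod 29)
The inverse is -14 mod 29 = 15
Verification: 2 × 15 = 30 = 1 × 29 + 1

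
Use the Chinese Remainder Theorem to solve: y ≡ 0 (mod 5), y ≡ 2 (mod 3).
M = 5 × 3 = 15. M₁ = 3, y₁ ≡ 2 (mod 5). M₂ = 5, y₂ ≡ 2 (mod 3). y = 0×3×2 + 2×5×2 ≡ 5 (mod 15)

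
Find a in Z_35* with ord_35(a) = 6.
4 has order 6 mod 35 since 4^{6} ≡ 1 (mod 35) and no smaller power works.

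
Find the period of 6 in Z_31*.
Powers of 6 mod 31: 6^1≡6, 6^2≡5, 6^3≡30, 6^4≡25, 6^5≡26, 6^6≡1. Order = 6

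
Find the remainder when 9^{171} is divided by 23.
By Fermat: 9^{22} ≡ 1 (mod 23). 171 = 7×22 + 17. So 9^{171} ≡ 9^{17} ≡ 3 (mod 23)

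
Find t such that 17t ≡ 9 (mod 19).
5

Since gcd(17, 19) = 1 divides 9, a solution exists.
Multiply both sides by the inverse of 17 mod 19:
  17^(-1) mod 19 = 9
  x ≡ 9 × 9 ≡ 81 ≡ 5 (mod 19)
Verification: 17 × 5 = 85 = 4 × 19 + 9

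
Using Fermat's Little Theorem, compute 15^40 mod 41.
By Fermat's Little Theorem, 15^{40} ≡ 1 (mod 41) since 41 is prime and gcd(15, 41) = 1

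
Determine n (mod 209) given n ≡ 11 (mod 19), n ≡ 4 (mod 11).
125

Using the Chinese Remainder Theorem:
M = product of moduli = 209
For equation 1: M_1 = 11, 11 ≡ 11 (mod 19), inverse of 11 mod 19 is 7 (check: 11 × 7 = 77 ≡ 1 (mod 19))
For equation 2: M_2 = 19, 19 ≡ 8 (mod 11), inverse of 19 mod 11 is 7 (check: 8 × 7 = 56 ≡ 1 (mod 11))
Combine: n ≡ Σ r_i×M_i×(M_i⁻¹ mod m_i) = 11×11×7 + 4×19×7 = 847 + 532 = 1379
1379 mod 209 = 125
n ≡ 125 (mod 209)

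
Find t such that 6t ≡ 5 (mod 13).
3

Since gcd(6, 13) = 1 divides 5, a solution exists.
Multiply both sides by the inverse of 6 mod 13:
  6^(-1) mod 13 = 11
  x ≡ 11 × 5 ≡ 55 ≡ 3 (mod 13)
Verification: 6 × 3 = 18 = 1 × 13 + 5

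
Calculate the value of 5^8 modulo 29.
8 = 8 (binary 1000). Repeated squaring mod 29: 5^1 ≡ 5; 5^2 ≡ 5² = 25 ≡ 25; 5^4 ≡ 25² = 625 ≡ 16; 5^8 ≡ 16² = 256 ≡ 24. So 5^8 ≡ 24 (mod 29).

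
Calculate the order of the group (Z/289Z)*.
272

Prime factorization: 289 = 17^2
Using the formula φ(n) = n × Π(1 - 1/p) for each prime factor p:
φ(289) = 289 × (1 - 1/17)
φ(289) = 272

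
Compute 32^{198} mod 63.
1

Using successive squaring:
Binary expansion of 198: 11000110
Powers of 32 mod 63 (each is the square of the previous):
  32^1 ≡ 32 (mod 63)
  32^2 ≡ 32² = 1024 ≡ 16 (mod 63)
  32^4 ≡ 16² = 256 ≡ 4 (mod 63)
  32^8 ≡ 4² = 16 ≡ 16 (mod 63)
  32^16 ≡ 16² = 256 ≡ 4 (mod 63)
  32^32 ≡ 4² = 16 ≡ 16 (mod 63)
  32^64 ≡ 16² = 256 ≡ 4 (mod 63)
  32^128 ≡ 4² = 16 ≡ 16 (mod 63)
198 = 128 + 64 + 4 + 2, so 32^198 = 32^128 × 32^64 × 32^4 × 32^2 ≡ 16 × 4 × 4 × 16 (mod 63)
Multiplying step by step:
  16 × 4 = 64 ≡ 1 (mod 63)
  1 × 4 = 4 ≡ 4 (mod 63)
  4 × 16 = 64 ≡ 1 (mod 63)
Result: 32^198 ≡ 1 (mod 63)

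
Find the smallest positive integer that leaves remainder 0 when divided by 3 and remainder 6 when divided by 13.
M = 3 × 13 = 39. M₁ = 13, y₁ ≡ 1 (mod 3). M₂ = 3, y₂ ≡ 9 (mod 13). x = 0×13×1 + 6×3×9 ≡ 6 (mod 39). The smallest positive such number is 6.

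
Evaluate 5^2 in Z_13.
2 = 2 (binary 10). Repeated squaring mod 13: 5^1 ≡ 5; 5^2 ≡ 5² = 25 ≡ 12. So 5^2 ≡ 12 (mod 13).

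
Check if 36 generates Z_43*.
p - 1 = 42 has prime divisors 2, 3, 7. Check 36^(42/q) mod 43 for each: 36^(42/2) = 36^21 ≡ 1, 36^(42/3) = 36^14 ≡ 6, 36^(42/7) = 36^6 ≡ 1 (mod 43). Since 36^21 ≡ 1 (mod 43), the order of 36 divides 21 (in fact the order is 3) ≠ 42, so it is not a primitive root.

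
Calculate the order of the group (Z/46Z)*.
22

Prime factorization: 46 = 2 × 23
Using the formula φ(n) = n × Π(1 - 1/p) for each prime factor p:
φ(46) = 46 × (1 - 1/2) × (1 - 1/23)
φ(46) = 22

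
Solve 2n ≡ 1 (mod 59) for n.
30

Using Extended Euclidean Algorithm:
gcd(2, 59) = 1
Bezout coefficients: 2 × -29 + 59 × 1 = 1
So 2 × -29 ≡ 1 (mod 59)
The inverse is -29 mod 59 = 30
Verification: 2 × 30 = 60 = 1 × 59 + 1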